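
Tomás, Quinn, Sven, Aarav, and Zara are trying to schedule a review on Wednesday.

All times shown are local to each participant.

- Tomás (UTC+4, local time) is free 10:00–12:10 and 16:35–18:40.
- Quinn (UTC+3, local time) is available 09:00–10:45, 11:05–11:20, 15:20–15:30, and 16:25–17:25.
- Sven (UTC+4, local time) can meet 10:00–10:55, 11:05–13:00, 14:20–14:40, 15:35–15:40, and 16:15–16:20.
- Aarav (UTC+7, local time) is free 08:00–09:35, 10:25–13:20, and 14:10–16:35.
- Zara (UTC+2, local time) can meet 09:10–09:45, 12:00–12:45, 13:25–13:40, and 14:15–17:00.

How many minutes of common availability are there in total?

Tomás → UTC: 06:00–08:10, 12:35–14:40.
Quinn → UTC: 06:00–07:45, 08:05–08:20, 12:20–12:30, 13:25–14:25.
Sven → UTC: 06:00–06:55, 07:05–09:00, 10:20–10:40, 11:35–11:40, 12:15–12:20.
Aarav → UTC: 01:00–02:35, 03:25–06:20, 07:10–09:35.
Zara → UTC: 07:10–07:45, 10:00–10:45, 11:25–11:40, 12:15–15:00.
Tomás ∩ Quinn: 06:00–07:45, 08:05–08:10, 13:25–14:25.
Tomás ∩ Quinn ∩ Sven: 06:00–06:55, 07:05–07:45, 08:05–08:10.
Tomás ∩ Quinn ∩ Sven ∩ Aarav: 06:00–06:20, 07:10–07:45, 08:05–08:10.
Tomás ∩ Quinn ∩ Sven ∩ Aarav ∩ Zara: 07:10–07:45.
Total common minutes: 35.

35 minutes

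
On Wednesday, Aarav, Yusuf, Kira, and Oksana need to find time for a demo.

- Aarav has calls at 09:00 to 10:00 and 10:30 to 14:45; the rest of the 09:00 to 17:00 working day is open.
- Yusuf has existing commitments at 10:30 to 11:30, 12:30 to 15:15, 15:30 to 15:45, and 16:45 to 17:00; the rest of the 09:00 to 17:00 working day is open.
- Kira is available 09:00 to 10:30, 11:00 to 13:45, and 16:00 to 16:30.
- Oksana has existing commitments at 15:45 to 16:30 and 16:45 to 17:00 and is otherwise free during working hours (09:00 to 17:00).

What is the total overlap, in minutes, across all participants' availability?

Aarav free within 09:00–17:00: 10:00–10:30, 14:45–17:00.
Yusuf free within 09:00–17:00: 09:00–10:30, 11:30–12:30, 15:15–15:30, 15:45–16:45.
Oksana free within 09:00–17:00: 09:00–15:45, 16:30–16:45.
Aarav ∩ Yusuf: 10:00–10:30, 15:15–15:30, 15:45–16:45.
Aarav ∩ Yusuf ∩ Kira: 10:00–10:30, 16:00–16:30.
Aarav ∩ Yusuf ∩ Kira ∩ Oksana: 10:00–10:30.
Total common minutes: 30.

30 minutes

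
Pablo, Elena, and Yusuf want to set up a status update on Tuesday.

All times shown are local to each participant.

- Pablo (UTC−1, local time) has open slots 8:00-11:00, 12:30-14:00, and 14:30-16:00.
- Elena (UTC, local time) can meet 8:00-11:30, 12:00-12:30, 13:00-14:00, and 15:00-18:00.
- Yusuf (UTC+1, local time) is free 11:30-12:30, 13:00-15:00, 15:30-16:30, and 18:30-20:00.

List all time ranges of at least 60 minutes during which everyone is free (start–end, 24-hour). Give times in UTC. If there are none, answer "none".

10:30–11:30

Pablo → UTC: 09:00–12:00, 13:30–15:00, 15:30–17:00.
Elena → UTC: 08:00–11:30, 12:00–12:30, 13:00–14:00, 15:00–18:00.
Yusuf → UTC: 10:30–11:30, 12:00–14:00, 14:30–15:30, 17:30–19:00.
Pablo ∩ Elena: 09:00–11:30, 13:30–14:00, 15:30–17:00.
Pablo ∩ Elena ∩ Yusuf: 10:30–11:30, 13:30–14:00.
Windows ≥ 60 min: 10:30–11:30.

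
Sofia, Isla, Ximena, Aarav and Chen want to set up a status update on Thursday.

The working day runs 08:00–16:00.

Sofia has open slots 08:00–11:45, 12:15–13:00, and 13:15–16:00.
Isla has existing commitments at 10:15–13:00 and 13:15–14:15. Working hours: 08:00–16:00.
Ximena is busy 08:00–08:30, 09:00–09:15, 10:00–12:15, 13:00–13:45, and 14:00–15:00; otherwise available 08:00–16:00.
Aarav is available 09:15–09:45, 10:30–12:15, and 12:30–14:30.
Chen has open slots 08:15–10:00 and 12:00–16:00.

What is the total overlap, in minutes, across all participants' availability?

30 minutes

Isla free within 08:00–16:00: 08:00–10:15, 13:00–13:15, 14:15–16:00.
Ximena free within 08:00–16:00: 08:30–09:00, 09:15–10:00, 12:15–13:00, 13:45–14:00, 15:00–16:00.
Sofia ∩ Isla: 08:00–10:15, 14:15–16:00.
Sofia ∩ Isla ∩ Ximena: 08:30–09:00, 09:15–10:00, 15:00–16:00.
Sofia ∩ Isla ∩ Ximena ∩ Aarav: 09:15–09:45.
Sofia ∩ Isla ∩ Ximena ∩ Aarav ∩ Chen: 09:15–09:45.
Total common minutes: 30.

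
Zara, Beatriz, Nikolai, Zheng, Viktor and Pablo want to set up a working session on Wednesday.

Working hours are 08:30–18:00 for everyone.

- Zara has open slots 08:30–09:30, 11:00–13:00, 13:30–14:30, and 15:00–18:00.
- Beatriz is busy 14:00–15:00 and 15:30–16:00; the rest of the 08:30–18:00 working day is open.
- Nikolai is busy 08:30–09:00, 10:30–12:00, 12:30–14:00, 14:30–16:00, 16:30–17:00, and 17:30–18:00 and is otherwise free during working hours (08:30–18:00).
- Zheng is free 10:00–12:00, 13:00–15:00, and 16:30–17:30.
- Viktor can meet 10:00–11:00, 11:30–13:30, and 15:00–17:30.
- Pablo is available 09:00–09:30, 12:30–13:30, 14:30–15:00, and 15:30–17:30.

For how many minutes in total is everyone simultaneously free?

30 minutes

Beatriz free within 08:30–18:00: 08:30–14:00, 15:00–15:30, 16:00–18:00.
Nikolai free within 08:30–18:00: 09:00–10:30, 12:00–12:30, 14:00–14:30, 16:00–16:30, 17:00–17:30.
Zara ∩ Beatriz: 08:30–09:30, 11:00–13:00, 13:30–14:00, 15:00–15:30, 16:00–18:00.
Zara ∩ Beatriz ∩ Nikolai: 09:00–09:30, 12:00–12:30, 16:00–16:30, 17:00–17:30.
Zara ∩ Beatriz ∩ Nikolai ∩ Zheng: 17:00–17:30.
Zara ∩ Beatriz ∩ Nikolai ∩ Zheng ∩ Viktor: 17:00–17:30.
Zara ∩ Beatriz ∩ Nikolai ∩ Zheng ∩ Viktor ∩ Pablo: 17:00–17:30.
Total common minutes: 30.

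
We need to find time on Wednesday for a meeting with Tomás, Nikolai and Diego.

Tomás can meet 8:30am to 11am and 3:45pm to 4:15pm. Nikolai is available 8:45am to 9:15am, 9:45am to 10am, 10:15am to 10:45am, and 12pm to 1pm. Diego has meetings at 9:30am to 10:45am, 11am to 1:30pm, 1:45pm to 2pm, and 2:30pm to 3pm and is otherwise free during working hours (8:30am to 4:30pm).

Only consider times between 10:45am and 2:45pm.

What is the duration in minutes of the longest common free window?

0 minutes

Diego free within 08:30–16:30: 08:30–09:30, 10:45–11:00, 13:30–13:45, 14:00–14:30, 15:00–16:30.
Tomás ∩ Nikolai: 08:45–09:15, 09:45–10:00, 10:15–10:45.
Tomás ∩ Nikolai ∩ Diego: 08:45–09:15.
Restricted to 10:45–14:45: (none).
No common window.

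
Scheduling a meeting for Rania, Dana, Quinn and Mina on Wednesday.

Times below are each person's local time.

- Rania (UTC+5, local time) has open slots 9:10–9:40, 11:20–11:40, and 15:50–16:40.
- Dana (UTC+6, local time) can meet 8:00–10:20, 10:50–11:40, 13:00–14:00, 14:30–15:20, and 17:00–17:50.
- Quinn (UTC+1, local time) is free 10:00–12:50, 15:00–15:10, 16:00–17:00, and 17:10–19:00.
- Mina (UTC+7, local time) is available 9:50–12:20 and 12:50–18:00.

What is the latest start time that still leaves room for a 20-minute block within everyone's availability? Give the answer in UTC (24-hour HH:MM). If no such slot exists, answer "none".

Rania → UTC: 04:10–04:40, 06:20–06:40, 10:50–11:40.
Dana → UTC: 02:00–04:20, 04:50–05:40, 07:00–08:00, 08:30–09:20, 11:00–11:50.
Quinn → UTC: 09:00–11:50, 14:00–14:10, 15:00–16:00, 16:10–18:00.
Mina → UTC: 02:50–05:20, 05:50–11:00.
Rania ∩ Dana: 04:10–04:20, 11:00–11:40.
Rania ∩ Dana ∩ Quinn: 11:00–11:40.
Rania ∩ Dana ∩ Quinn ∩ Mina: (none).
Windows ≥ 20 min: (none).

none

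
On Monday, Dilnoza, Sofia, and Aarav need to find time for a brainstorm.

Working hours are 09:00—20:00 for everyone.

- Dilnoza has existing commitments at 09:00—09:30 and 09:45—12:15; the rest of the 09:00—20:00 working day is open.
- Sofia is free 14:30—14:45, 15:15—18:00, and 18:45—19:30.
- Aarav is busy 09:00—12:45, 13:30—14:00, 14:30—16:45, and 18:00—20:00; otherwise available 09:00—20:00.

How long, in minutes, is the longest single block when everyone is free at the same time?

Dilnoza free within 09:00–20:00: 09:30–09:45, 12:15–20:00.
Aarav free within 09:00–20:00: 12:45–13:30, 14:00–14:30, 16:45–18:00.
Dilnoza ∩ Sofia: 14:30–14:45, 15:15–18:00, 18:45–19:30.
Dilnoza ∩ Sofia ∩ Aarav: 16:45–18:00.
Single common window of 75 minutes.

75 minutes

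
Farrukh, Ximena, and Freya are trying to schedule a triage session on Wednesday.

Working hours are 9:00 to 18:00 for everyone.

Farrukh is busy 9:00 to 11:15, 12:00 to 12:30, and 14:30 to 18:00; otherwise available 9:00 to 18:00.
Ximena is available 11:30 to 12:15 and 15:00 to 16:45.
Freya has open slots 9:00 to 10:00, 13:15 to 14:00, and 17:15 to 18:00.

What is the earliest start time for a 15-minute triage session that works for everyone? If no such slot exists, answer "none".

none

Farrukh free within 09:00–18:00: 11:15–12:00, 12:30–14:30.
Farrukh ∩ Ximena: 11:30–12:00.
Farrukh ∩ Ximena ∩ Freya: (none).
Windows ≥ 15 min: (none).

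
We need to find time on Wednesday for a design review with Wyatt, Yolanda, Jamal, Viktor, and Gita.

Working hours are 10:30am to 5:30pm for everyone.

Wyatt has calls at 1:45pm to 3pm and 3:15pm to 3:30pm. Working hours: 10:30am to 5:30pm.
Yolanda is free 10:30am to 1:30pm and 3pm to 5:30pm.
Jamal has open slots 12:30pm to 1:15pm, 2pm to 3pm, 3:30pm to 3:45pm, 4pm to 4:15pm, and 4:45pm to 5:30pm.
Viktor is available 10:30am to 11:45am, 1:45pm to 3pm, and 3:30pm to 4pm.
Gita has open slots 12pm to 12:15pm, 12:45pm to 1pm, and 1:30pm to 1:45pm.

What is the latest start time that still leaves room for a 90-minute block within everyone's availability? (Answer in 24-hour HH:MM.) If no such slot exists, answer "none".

none

Wyatt free within 10:30–17:30: 10:30–13:45, 15:00–15:15, 15:30–17:30.
Wyatt ∩ Yolanda: 10:30–13:30, 15:00–15:15, 15:30–17:30.
Wyatt ∩ Yolanda ∩ Jamal: 12:30–13:15, 15:30–15:45, 16:00–16:15, 16:45–17:30.
Wyatt ∩ Yolanda ∩ Jamal ∩ Viktor: 15:30–15:45.
Wyatt ∩ Yolanda ∩ Jamal ∩ Viktor ∩ Gita: (none).
Windows ≥ 90 min: (none).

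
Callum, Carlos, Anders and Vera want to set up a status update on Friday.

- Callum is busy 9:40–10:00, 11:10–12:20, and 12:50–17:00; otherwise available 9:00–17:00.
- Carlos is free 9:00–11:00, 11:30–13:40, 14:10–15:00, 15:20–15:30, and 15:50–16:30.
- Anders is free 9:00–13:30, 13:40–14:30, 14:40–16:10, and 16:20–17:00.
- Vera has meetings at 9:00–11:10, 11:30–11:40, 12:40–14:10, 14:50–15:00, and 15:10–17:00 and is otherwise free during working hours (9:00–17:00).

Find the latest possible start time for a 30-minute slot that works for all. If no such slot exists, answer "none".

none

Callum free within 09:00–17:00: 09:00–09:40, 10:00–11:10, 12:20–12:50.
Vera free within 09:00–17:00: 11:10–11:30, 11:40–12:40, 14:10–14:50, 15:00–15:10.
Callum ∩ Carlos: 09:00–09:40, 10:00–11:00, 12:20–12:50.
Callum ∩ Carlos ∩ Anders: 09:00–09:40, 10:00–11:00, 12:20–12:50.
Callum ∩ Carlos ∩ Anders ∩ Vera: 12:20–12:40.
Windows ≥ 30 min: (none).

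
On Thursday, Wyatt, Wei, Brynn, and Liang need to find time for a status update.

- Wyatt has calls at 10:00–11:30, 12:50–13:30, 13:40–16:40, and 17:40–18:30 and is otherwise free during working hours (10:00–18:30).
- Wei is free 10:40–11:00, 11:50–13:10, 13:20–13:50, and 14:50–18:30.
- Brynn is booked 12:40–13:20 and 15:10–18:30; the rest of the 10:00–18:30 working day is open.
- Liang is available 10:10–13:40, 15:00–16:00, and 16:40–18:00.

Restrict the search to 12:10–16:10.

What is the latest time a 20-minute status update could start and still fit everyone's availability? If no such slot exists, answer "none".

12:20

Wyatt free within 10:00–18:30: 11:30–12:50, 13:30–13:40, 16:40–17:40.
Brynn free within 10:00–18:30: 10:00–12:40, 13:20–15:10.
Wyatt ∩ Wei: 11:50–12:50, 13:30–13:40, 16:40–17:40.
Wyatt ∩ Wei ∩ Brynn: 11:50–12:40, 13:30–13:40.
Wyatt ∩ Wei ∩ Brynn ∩ Liang: 11:50–12:40, 13:30–13:40.
Restricted to 12:10–16:10: 12:10–12:40, 13:30–13:40.
Windows ≥ 20 min: 12:10–12:40.
Latest start in the last window 12:10–12:40 is 12:40 − 20 min = 12:20.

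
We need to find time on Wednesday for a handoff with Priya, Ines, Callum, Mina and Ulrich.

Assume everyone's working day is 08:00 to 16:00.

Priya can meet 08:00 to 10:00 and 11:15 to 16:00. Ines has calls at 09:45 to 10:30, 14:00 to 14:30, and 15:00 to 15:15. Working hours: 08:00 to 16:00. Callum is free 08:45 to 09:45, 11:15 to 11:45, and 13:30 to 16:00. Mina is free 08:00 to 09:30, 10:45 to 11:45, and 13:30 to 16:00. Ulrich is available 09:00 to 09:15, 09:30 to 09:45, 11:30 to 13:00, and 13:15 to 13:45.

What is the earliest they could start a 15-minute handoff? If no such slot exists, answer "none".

09:00

Ines free within 08:00–16:00: 08:00–09:45, 10:30–14:00, 14:30–15:00, 15:15–16:00.
Priya ∩ Ines: 08:00–09:45, 11:15–14:00, 14:30–15:00, 15:15–16:00.
Priya ∩ Ines ∩ Callum: 08:45–09:45, 11:15–11:45, 13:30–14:00, 14:30–15:00, 15:15–16:00.
Priya ∩ Ines ∩ Callum ∩ Mina: 08:45–09:30, 11:15–11:45, 13:30–14:00, 14:30–15:00, 15:15–16:00.
Priya ∩ Ines ∩ Callum ∩ Mina ∩ Ulrich: 09:00–09:15, 11:30–11:45, 13:30–13:45.
Windows ≥ 15 min: 09:00–09:15, 11:30–11:45, 13:30–13:45.
Earliest such window starts at 09:00.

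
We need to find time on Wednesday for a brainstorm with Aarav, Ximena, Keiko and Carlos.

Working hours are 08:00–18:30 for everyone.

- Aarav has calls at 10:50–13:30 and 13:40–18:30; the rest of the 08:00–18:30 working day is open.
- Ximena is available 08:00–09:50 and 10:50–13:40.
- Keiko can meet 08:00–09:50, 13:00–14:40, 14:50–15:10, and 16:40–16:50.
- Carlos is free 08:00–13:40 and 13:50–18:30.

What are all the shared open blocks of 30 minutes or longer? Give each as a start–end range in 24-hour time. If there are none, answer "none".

Aarav free within 08:00–18:30: 08:00–10:50, 13:30–13:40.
Aarav ∩ Ximena: 08:00–09:50, 13:30–13:40.
Aarav ∩ Ximena ∩ Keiko: 08:00–09:50, 13:30–13:40.
Aarav ∩ Ximena ∩ Keiko ∩ Carlos: 08:00–09:50, 13:30–13:40.
Windows ≥ 30 min: 08:00–09:50.

08:00–09:50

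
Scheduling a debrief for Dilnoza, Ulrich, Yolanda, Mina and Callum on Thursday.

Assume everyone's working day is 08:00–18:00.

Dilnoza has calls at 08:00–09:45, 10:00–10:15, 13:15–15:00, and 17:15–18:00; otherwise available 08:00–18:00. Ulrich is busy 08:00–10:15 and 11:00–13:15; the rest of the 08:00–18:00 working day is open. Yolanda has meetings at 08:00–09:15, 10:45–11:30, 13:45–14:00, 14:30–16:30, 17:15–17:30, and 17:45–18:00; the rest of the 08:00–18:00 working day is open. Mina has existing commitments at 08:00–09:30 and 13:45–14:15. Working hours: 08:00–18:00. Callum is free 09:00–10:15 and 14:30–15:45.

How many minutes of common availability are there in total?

Dilnoza free within 08:00–18:00: 09:45–10:00, 10:15–13:15, 15:00–17:15.
Ulrich free within 08:00–18:00: 10:15–11:00, 13:15–18:00.
Yolanda free within 08:00–18:00: 09:15–10:45, 11:30–13:45, 14:00–14:30, 16:30–17:15, 17:30–17:45.
Mina free within 08:00–18:00: 09:30–13:45, 14:15–18:00.
Dilnoza ∩ Ulrich: 10:15–11:00, 15:00–17:15.
Dilnoza ∩ Ulrich ∩ Yolanda: 10:15–10:45, 16:30–17:15.
Dilnoza ∩ Ulrich ∩ Yolanda ∩ Mina: 10:15–10:45, 16:30–17:15.
Dilnoza ∩ Ulrich ∩ Yolanda ∩ Mina ∩ Callum: (none).
Total common minutes: 0.

0 minutes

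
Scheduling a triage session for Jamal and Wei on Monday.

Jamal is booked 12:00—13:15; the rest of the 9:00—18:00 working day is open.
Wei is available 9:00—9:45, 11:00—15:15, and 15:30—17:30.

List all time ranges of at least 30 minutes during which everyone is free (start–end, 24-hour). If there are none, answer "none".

Jamal free within 09:00–18:00: 09:00–12:00, 13:15–18:00.
Jamal ∩ Wei: 09:00–09:45, 11:00–12:00, 13:15–15:15, 15:30–17:30.
Windows ≥ 30 min: 09:00–09:45, 11:00–12:00, 13:15–15:15, 15:30–17:30.

09:00–09:45, 11:00–12:00, 13:15–15:15, 15:30–17:30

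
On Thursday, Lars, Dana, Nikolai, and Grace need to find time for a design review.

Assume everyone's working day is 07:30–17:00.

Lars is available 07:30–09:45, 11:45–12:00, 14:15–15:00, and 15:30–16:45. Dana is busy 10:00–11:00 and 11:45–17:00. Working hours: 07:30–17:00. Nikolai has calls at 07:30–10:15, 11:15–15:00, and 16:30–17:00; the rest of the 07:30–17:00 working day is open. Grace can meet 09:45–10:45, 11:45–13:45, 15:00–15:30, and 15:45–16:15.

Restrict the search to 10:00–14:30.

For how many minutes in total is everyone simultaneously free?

0 minutes

Dana free within 07:30–17:00: 07:30–10:00, 11:00–11:45.
Nikolai free within 07:30–17:00: 10:15–11:15, 15:00–16:30.
Lars ∩ Dana: 07:30–09:45.
Lars ∩ Dana ∩ Nikolai: (none).
Lars ∩ Dana ∩ Nikolai ∩ Grace: (none).
Restricted to 10:00–14:30: (none).
Total common minutes: 0.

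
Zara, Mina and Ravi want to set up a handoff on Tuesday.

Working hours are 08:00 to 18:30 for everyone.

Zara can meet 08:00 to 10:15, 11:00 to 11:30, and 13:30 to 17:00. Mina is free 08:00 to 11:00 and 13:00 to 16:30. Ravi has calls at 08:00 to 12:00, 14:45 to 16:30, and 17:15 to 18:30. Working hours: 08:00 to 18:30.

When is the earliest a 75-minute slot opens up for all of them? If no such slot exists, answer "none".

Ravi free within 08:00–18:30: 12:00–14:45, 16:30–17:15.
Zara ∩ Mina: 08:00–10:15, 13:30–16:30.
Zara ∩ Mina ∩ Ravi: 13:30–14:45.
Windows ≥ 75 min: 13:30–14:45.
Earliest such window starts at 13:30.

13:30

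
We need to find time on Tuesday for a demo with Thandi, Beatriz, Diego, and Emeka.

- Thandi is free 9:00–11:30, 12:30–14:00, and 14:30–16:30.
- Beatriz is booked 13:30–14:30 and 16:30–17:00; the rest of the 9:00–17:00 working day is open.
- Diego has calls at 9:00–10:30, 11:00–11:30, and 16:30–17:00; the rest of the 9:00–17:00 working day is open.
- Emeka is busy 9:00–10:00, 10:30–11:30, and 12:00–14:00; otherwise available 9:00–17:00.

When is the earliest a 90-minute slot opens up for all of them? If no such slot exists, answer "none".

Beatriz free within 09:00–17:00: 09:00–13:30, 14:30–16:30.
Diego free within 09:00–17:00: 10:30–11:00, 11:30–16:30.
Emeka free within 09:00–17:00: 10:00–10:30, 11:30–12:00, 14:00–17:00.
Thandi ∩ Beatriz: 09:00–11:30, 12:30–13:30, 14:30–16:30.
Thandi ∩ Beatriz ∩ Diego: 10:30–11:00, 12:30–13:30, 14:30–16:30.
Thandi ∩ Beatriz ∩ Diego ∩ Emeka: 14:30–16:30.
Windows ≥ 90 min: 14:30–16:30.
Earliest such window starts at 14:30.

14:30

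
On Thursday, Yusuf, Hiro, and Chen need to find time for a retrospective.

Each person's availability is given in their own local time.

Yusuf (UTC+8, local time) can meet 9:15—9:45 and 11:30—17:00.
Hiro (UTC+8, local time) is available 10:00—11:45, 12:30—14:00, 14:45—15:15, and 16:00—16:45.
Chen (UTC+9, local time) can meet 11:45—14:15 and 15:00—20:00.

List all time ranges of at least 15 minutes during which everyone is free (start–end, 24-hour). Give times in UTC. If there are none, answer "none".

Yusuf → UTC: 01:15–01:45, 03:30–09:00.
Hiro → UTC: 02:00–03:45, 04:30–06:00, 06:45–07:15, 08:00–08:45.
Chen → UTC: 02:45–05:15, 06:00–11:00.
Yusuf ∩ Hiro: 03:30–03:45, 04:30–06:00, 06:45–07:15, 08:00–08:45.
Yusuf ∩ Hiro ∩ Chen: 03:30–03:45, 04:30–05:15, 06:45–07:15, 08:00–08:45.
Windows ≥ 15 min: 03:30–03:45, 04:30–05:15, 06:45–07:15, 08:00–08:45.

03:30–03:45, 04:30–05:15, 06:45–07:15, 08:00–08:45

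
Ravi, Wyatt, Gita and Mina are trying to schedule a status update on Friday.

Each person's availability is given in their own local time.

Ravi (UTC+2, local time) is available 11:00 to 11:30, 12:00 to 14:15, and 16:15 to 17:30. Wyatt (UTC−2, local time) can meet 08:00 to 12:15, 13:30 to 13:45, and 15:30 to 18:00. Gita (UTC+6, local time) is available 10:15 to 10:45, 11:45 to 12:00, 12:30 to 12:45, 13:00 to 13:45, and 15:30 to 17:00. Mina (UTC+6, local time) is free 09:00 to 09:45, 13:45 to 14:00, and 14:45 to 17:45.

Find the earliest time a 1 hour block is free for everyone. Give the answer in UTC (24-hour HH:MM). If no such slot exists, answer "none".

Ravi → UTC: 09:00–09:30, 10:00–12:15, 14:15–15:30.
Wyatt → UTC: 10:00–14:15, 15:30–15:45, 17:30–20:00.
Gita → UTC: 04:15–04:45, 05:45–06:00, 06:30–06:45, 07:00–07:45, 09:30–11:00.
Mina → UTC: 03:00–03:45, 07:45–08:00, 08:45–11:45.
Ravi ∩ Wyatt: 10:00–12:15.
Ravi ∩ Wyatt ∩ Gita: 10:00–11:00.
Ravi ∩ Wyatt ∩ Gita ∩ Mina: 10:00–11:00.
Windows ≥ 60 min: 10:00–11:00.
Earliest such window starts at 10:00.

10:00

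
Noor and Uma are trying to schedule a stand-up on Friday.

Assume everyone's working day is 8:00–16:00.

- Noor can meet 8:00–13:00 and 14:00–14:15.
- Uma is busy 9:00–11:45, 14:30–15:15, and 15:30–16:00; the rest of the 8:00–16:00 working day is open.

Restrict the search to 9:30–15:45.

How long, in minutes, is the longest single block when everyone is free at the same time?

75 minutes

Uma free within 08:00–16:00: 08:00–09:00, 11:45–14:30, 15:15–15:30.
Noor ∩ Uma: 08:00–09:00, 11:45–13:00, 14:00–14:15.
Restricted to 09:30–15:45: 11:45–13:00, 14:00–14:15.
Common window lengths: 75, 15 min; longest is 75.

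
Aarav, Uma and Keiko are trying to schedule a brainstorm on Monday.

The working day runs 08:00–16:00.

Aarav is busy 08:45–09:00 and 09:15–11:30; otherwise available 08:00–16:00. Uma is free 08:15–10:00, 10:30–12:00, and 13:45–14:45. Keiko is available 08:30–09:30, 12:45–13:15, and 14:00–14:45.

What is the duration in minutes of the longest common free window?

Aarav free within 08:00–16:00: 08:00–08:45, 09:00–09:15, 11:30–16:00.
Aarav ∩ Uma: 08:15–08:45, 09:00–09:15, 11:30–12:00, 13:45–14:45.
Aarav ∩ Uma ∩ Keiko: 08:30–08:45, 09:00–09:15, 14:00–14:45.
Common window lengths: 15, 15, 45 min; longest is 45.

45 minutes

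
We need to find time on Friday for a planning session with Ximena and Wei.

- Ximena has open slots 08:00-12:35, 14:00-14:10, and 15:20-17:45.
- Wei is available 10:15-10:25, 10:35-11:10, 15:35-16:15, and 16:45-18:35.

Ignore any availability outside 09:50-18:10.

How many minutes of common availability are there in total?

145 minutes

Ximena ∩ Wei: 10:15–10:25, 10:35–11:10, 15:35–16:15, 16:45–17:45.
Restricted to 09:50–18:10: 10:15–10:25, 10:35–11:10, 15:35–16:15, 16:45–17:45.
Total common minutes: 10 + 35 + 40 + 60 = 145.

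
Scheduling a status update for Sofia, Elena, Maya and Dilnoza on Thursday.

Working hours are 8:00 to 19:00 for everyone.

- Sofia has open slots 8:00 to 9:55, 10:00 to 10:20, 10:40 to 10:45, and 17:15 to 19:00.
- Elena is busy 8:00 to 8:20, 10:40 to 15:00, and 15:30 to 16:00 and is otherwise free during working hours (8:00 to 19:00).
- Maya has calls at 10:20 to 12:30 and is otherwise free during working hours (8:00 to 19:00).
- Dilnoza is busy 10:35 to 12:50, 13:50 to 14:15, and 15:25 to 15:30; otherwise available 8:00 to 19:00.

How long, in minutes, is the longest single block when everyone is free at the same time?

105 minutes

Elena free within 08:00–19:00: 08:20–10:40, 15:00–15:30, 16:00–19:00.
Maya free within 08:00–19:00: 08:00–10:20, 12:30–19:00.
Dilnoza free within 08:00–19:00: 08:00–10:35, 12:50–13:50, 14:15–15:25, 15:30–19:00.
Sofia ∩ Elena: 08:20–09:55, 10:00–10:20, 17:15–19:00.
Sofia ∩ Elena ∩ Maya: 08:20–09:55, 10:00–10:20, 17:15–19:00.
Sofia ∩ Elena ∩ Maya ∩ Dilnoza: 08:20–09:55, 10:00–10:20, 17:15–19:00.
Common window lengths: 95, 20, 105 min; longest is 105.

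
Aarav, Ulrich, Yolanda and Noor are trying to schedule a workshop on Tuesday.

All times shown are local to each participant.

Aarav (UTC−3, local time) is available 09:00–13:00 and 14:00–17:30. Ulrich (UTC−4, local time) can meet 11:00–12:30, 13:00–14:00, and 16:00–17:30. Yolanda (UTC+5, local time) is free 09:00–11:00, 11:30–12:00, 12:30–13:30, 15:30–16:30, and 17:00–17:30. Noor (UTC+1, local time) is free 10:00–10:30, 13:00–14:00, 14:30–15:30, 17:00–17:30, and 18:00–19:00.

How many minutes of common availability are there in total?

Aarav → UTC: 12:00–16:00, 17:00–20:30.
Ulrich → UTC: 15:00–16:30, 17:00–18:00, 20:00–21:30.
Yolanda → UTC: 04:00–06:00, 06:30–07:00, 07:30–08:30, 10:30–11:30, 12:00–12:30.
Noor → UTC: 09:00–09:30, 12:00–13:00, 13:30–14:30, 16:00–16:30, 17:00–18:00.
Aarav ∩ Ulrich: 15:00–16:00, 17:00–18:00, 20:00–20:30.
Aarav ∩ Ulrich ∩ Yolanda: (none).
Aarav ∩ Ulrich ∩ Yolanda ∩ Noor: (none).
Total common minutes: 0.

0 minutes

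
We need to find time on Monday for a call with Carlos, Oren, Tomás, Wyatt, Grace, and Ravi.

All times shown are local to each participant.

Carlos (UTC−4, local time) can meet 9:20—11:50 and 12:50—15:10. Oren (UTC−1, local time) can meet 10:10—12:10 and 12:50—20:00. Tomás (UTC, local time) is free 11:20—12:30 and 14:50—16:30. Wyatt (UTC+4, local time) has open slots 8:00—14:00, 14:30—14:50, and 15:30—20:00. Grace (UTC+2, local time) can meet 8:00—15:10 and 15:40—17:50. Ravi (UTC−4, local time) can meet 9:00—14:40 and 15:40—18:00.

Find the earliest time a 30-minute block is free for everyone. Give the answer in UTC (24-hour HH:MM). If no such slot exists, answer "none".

Carlos → UTC: 13:20–15:50, 16:50–19:10.
Oren → UTC: 11:10–13:10, 13:50–21:00.
Tomás → UTC: 11:20–12:30, 14:50–16:30.
Wyatt → UTC: 04:00–10:00, 10:30–10:50, 11:30–16:00.
Grace → UTC: 06:00–13:10, 13:40–15:50.
Ravi → UTC: 13:00–18:40, 19:40–22:00.
Carlos ∩ Oren: 13:50–15:50, 16:50–19:10.
Carlos ∩ Oren ∩ Tomás: 14:50–15:50.
Carlos ∩ Oren ∩ Tomás ∩ Wyatt: 14:50–15:50.
Carlos ∩ Oren ∩ Tomás ∩ Wyatt ∩ Grace: 14:50–15:50.
Carlos ∩ Oren ∩ Tomás ∩ Wyatt ∩ Grace ∩ Ravi: 14:50–15:50.
Windows ≥ 30 min: 14:50–15:50.
Earliest such window starts at 14:50.

14:50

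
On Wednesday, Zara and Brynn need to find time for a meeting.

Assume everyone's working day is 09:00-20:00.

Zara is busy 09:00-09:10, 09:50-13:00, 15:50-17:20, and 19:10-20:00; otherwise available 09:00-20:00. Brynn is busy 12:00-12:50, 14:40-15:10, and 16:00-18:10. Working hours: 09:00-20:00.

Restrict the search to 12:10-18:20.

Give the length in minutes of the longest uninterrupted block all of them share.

100 minutes

Zara free within 09:00–20:00: 09:10–09:50, 13:00–15:50, 17:20–19:10.
Brynn free within 09:00–20:00: 09:00–12:00, 12:50–14:40, 15:10–16:00, 18:10–20:00.
Zara ∩ Brynn: 09:10–09:50, 13:00–14:40, 15:10–15:50, 18:10–19:10.
Restricted to 12:10–18:20: 13:00–14:40, 15:10–15:50, 18:10–18:20.
Common window lengths: 100, 40, 10 min; longest is 100.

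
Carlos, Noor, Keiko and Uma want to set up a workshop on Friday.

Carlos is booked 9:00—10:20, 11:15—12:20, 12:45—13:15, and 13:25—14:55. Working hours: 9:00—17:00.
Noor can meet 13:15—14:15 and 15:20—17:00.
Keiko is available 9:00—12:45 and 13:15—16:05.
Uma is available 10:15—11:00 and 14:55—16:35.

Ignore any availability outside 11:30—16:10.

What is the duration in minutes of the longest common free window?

45 minutes

Carlos free within 09:00–17:00: 10:20–11:15, 12:20–12:45, 13:15–13:25, 14:55–17:00.
Carlos ∩ Noor: 13:15–13:25, 15:20–17:00.
Carlos ∩ Noor ∩ Keiko: 13:15–13:25, 15:20–16:05.
Carlos ∩ Noor ∩ Keiko ∩ Uma: 15:20–16:05.
Restricted to 11:30–16:10: 15:20–16:05.
Single common window of 45 minutes.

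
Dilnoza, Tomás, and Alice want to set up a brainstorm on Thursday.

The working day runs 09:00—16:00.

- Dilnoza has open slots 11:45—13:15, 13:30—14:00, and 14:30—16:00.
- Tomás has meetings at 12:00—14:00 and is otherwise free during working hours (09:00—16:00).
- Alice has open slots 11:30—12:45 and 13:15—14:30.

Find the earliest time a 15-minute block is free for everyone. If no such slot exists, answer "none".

11:45

Tomás free within 09:00–16:00: 09:00–12:00, 14:00–16:00.
Dilnoza ∩ Tomás: 11:45–12:00, 14:30–16:00.
Dilnoza ∩ Tomás ∩ Alice: 11:45–12:00.
Windows ≥ 15 min: 11:45–12:00.
Earliest such window starts at 11:45.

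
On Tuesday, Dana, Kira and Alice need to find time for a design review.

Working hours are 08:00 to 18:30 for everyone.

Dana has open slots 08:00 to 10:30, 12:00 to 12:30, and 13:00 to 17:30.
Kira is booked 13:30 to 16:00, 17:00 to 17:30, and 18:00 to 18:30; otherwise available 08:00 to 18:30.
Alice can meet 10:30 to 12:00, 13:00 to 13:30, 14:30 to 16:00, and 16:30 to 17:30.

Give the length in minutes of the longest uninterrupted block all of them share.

Kira free within 08:00–18:30: 08:00–13:30, 16:00–17:00, 17:30–18:00.
Dana ∩ Kira: 08:00–10:30, 12:00–12:30, 13:00–13:30, 16:00–17:00.
Dana ∩ Kira ∩ Alice: 13:00–13:30, 16:30–17:00.
Common window lengths: 30, 30 min; longest is 30.

30 minutes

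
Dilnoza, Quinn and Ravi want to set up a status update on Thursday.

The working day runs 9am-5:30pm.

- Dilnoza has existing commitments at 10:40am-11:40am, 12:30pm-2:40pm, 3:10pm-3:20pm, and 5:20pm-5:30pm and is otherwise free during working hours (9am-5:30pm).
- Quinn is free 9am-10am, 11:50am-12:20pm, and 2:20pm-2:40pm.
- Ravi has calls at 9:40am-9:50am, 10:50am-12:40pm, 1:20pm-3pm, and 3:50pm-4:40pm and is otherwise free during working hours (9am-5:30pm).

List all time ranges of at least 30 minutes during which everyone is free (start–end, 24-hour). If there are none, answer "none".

Dilnoza free within 09:00–17:30: 09:00–10:40, 11:40–12:30, 14:40–15:10, 15:20–17:20.
Ravi free within 09:00–17:30: 09:00–09:40, 09:50–10:50, 12:40–13:20, 15:00–15:50, 16:40–17:30.
Dilnoza ∩ Quinn: 09:00–10:00, 11:50–12:20.
Dilnoza ∩ Quinn ∩ Ravi: 09:00–09:40, 09:50–10:00.
Windows ≥ 30 min: 09:00–09:40.

09:00–09:40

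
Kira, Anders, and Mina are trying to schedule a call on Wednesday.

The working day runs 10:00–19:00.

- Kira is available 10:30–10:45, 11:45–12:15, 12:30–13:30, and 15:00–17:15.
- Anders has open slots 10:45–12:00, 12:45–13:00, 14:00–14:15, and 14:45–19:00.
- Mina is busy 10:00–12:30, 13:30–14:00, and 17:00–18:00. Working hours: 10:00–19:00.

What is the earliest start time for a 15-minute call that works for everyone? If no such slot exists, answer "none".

Mina free within 10:00–19:00: 12:30–13:30, 14:00–17:00, 18:00–19:00.
Kira ∩ Anders: 11:45–12:00, 12:45–13:00, 15:00–17:15.
Kira ∩ Anders ∩ Mina: 12:45–13:00, 15:00–17:00.
Windows ≥ 15 min: 12:45–13:00, 15:00–17:00.
Earliest such window starts at 12:45.

12:45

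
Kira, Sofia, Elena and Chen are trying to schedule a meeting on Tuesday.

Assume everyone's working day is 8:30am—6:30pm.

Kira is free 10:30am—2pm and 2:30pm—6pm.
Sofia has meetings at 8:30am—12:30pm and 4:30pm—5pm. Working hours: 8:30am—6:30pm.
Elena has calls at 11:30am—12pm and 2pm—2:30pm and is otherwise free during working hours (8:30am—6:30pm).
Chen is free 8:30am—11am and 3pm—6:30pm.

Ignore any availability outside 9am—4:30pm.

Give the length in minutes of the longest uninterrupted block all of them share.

90 minutes

Sofia free within 08:30–18:30: 12:30–16:30, 17:00–18:30.
Elena free within 08:30–18:30: 08:30–11:30, 12:00–14:00, 14:30–18:30.
Kira ∩ Sofia: 12:30–14:00, 14:30–16:30, 17:00–18:00.
Kira ∩ Sofia ∩ Elena: 12:30–14:00, 14:30–16:30, 17:00–18:00.
Kira ∩ Sofia ∩ Elena ∩ Chen: 15:00–16:30, 17:00–18:00.
Restricted to 09:00–16:30: 15:00–16:30.
Single common window of 90 minutes.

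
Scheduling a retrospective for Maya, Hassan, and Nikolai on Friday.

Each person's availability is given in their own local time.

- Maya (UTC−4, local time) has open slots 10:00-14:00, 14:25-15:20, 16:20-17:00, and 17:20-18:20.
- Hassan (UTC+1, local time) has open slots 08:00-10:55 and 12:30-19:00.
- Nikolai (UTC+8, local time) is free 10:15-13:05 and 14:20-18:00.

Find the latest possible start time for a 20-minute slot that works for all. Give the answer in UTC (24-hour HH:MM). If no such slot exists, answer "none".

none

Maya → UTC: 14:00–18:00, 18:25–19:20, 20:20–21:00, 21:20–22:20.
Hassan → UTC: 07:00–09:55, 11:30–18:00.
Nikolai → UTC: 02:15–05:05, 06:20–10:00.
Maya ∩ Hassan: 14:00–18:00.
Maya ∩ Hassan ∩ Nikolai: (none).
Windows ≥ 20 min: (none).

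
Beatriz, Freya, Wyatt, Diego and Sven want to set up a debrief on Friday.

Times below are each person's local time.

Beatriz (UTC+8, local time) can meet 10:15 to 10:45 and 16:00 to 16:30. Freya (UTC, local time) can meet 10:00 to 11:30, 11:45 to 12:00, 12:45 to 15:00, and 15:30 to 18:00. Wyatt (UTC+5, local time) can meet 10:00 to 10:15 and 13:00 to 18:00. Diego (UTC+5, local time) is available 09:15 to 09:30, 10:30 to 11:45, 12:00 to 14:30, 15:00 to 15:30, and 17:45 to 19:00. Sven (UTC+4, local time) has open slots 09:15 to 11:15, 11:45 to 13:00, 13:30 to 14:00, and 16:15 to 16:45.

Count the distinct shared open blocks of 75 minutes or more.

Beatriz → UTC: 02:15–02:45, 08:00–08:30.
Freya → UTC: 10:00–11:30, 11:45–12:00, 12:45–15:00, 15:30–18:00.
Wyatt → UTC: 05:00–05:15, 08:00–13:00.
Diego → UTC: 04:15–04:30, 05:30–06:45, 07:00–09:30, 10:00–10:30, 12:45–14:00.
Sven → UTC: 05:15–07:15, 07:45–09:00, 09:30–10:00, 12:15–12:45.
Beatriz ∩ Freya: (none).
Beatriz ∩ Freya ∩ Wyatt: (none).
Beatriz ∩ Freya ∩ Wyatt ∩ Diego: (none).
Beatriz ∩ Freya ∩ Wyatt ∩ Diego ∩ Sven: (none).
Windows ≥ 75 min: (none).
That's 0 windows.

0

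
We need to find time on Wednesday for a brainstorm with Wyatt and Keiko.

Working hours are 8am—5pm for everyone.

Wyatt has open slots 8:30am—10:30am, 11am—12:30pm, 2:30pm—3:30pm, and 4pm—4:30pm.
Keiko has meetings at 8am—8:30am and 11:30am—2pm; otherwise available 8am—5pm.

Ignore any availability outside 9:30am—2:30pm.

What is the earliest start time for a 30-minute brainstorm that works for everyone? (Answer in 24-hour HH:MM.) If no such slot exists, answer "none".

Keiko free within 08:00–17:00: 08:30–11:30, 14:00–17:00.
Wyatt ∩ Keiko: 08:30–10:30, 11:00–11:30, 14:30–15:30, 16:00–16:30.
Restricted to 09:30–14:30: 09:30–10:30, 11:00–11:30.
Windows ≥ 30 min: 09:30–10:30, 11:00–11:30.
Earliest such window starts at 09:30.

09:30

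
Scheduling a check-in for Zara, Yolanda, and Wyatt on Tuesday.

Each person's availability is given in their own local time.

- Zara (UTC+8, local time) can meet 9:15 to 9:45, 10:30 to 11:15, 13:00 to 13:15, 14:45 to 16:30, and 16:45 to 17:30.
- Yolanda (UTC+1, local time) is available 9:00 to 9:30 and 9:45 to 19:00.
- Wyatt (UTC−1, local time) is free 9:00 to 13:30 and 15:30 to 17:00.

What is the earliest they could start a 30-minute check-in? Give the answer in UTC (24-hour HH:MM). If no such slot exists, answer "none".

Zara → UTC: 01:15–01:45, 02:30–03:15, 05:00–05:15, 06:45–08:30, 08:45–09:30.
Yolanda → UTC: 08:00–08:30, 08:45–18:00.
Wyatt → UTC: 10:00–14:30, 16:30–18:00.
Zara ∩ Yolanda: 08:00–08:30, 08:45–09:30.
Zara ∩ Yolanda ∩ Wyatt: (none).
Windows ≥ 30 min: (none).

none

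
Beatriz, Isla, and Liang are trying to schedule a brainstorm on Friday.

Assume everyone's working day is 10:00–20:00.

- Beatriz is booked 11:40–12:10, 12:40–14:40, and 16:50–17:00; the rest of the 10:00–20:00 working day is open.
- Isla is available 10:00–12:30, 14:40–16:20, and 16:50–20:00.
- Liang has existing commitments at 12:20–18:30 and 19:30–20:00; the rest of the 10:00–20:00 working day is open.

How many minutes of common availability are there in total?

170 minutes

Beatriz free within 10:00–20:00: 10:00–11:40, 12:10–12:40, 14:40–16:50, 17:00–20:00.
Liang free within 10:00–20:00: 10:00–12:20, 18:30–19:30.
Beatriz ∩ Isla: 10:00–11:40, 12:10–12:30, 14:40–16:20, 17:00–20:00.
Beatriz ∩ Isla ∩ Liang: 10:00–11:40, 12:10–12:20, 18:30–19:30.
Total common minutes: 100 + 10 + 60 = 170.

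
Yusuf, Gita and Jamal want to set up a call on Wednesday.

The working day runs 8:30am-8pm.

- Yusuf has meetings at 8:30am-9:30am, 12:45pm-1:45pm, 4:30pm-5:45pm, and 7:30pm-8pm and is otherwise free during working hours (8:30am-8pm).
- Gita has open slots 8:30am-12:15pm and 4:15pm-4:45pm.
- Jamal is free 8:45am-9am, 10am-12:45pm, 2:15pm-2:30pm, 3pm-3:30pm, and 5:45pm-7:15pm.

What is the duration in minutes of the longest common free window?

Yusuf free within 08:30–20:00: 09:30–12:45, 13:45–16:30, 17:45–19:30.
Yusuf ∩ Gita: 09:30–12:15, 16:15–16:30.
Yusuf ∩ Gita ∩ Jamal: 10:00–12:15.
Single common window of 135 minutes.

135 minutes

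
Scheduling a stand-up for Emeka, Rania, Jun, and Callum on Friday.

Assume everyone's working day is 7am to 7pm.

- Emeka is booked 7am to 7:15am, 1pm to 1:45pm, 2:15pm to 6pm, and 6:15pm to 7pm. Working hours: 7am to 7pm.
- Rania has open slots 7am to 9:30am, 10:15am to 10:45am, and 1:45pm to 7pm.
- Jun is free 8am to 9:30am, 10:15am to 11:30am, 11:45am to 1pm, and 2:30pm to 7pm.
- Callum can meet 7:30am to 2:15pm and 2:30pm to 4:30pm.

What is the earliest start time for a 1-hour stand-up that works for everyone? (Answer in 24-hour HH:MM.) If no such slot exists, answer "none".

Emeka free within 07:00–19:00: 07:15–13:00, 13:45–14:15, 18:00–18:15.
Emeka ∩ Rania: 07:15–09:30, 10:15–10:45, 13:45–14:15, 18:00–18:15.
Emeka ∩ Rania ∩ Jun: 08:00–09:30, 10:15–10:45, 18:00–18:15.
Emeka ∩ Rania ∩ Jun ∩ Callum: 08:00–09:30, 10:15–10:45.
Windows ≥ 60 min: 08:00–09:30.
Earliest such window starts at 08:00.

08:00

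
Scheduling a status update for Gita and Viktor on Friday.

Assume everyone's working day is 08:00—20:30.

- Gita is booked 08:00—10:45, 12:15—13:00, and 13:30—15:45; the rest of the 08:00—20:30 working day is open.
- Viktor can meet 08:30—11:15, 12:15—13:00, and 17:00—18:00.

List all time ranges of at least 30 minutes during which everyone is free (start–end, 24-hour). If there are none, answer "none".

Gita free within 08:00–20:30: 10:45–12:15, 13:00–13:30, 15:45–20:30.
Gita ∩ Viktor: 10:45–11:15, 17:00–18:00.
Windows ≥ 30 min: 10:45–11:15, 17:00–18:00.

10:45–11:15, 17:00–18:00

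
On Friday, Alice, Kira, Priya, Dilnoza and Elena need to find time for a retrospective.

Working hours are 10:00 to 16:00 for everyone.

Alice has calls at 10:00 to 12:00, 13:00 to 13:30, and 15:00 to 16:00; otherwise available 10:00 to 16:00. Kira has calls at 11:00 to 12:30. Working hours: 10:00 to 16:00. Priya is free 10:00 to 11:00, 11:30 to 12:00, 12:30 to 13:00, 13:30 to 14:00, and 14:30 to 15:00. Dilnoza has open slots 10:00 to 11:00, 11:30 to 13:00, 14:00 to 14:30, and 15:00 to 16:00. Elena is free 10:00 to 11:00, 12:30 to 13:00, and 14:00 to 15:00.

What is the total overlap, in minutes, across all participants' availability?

Alice free within 10:00–16:00: 12:00–13:00, 13:30–15:00.
Kira free within 10:00–16:00: 10:00–11:00, 12:30–16:00.
Alice ∩ Kira: 12:30–13:00, 13:30–15:00.
Alice ∩ Kira ∩ Priya: 12:30–13:00, 13:30–14:00, 14:30–15:00.
Alice ∩ Kira ∩ Priya ∩ Dilnoza: 12:30–13:00.
Alice ∩ Kira ∩ Priya ∩ Dilnoza ∩ Elena: 12:30–13:00.
Total common minutes: 30.

30 minutes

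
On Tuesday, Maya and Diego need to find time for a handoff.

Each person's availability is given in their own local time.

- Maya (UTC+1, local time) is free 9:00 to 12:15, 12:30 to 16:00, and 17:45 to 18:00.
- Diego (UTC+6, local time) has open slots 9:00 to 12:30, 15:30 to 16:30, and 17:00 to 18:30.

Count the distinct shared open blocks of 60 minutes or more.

Maya → UTC: 08:00–11:15, 11:30–15:00, 16:45–17:00.
Diego → UTC: 03:00–06:30, 09:30–10:30, 11:00–12:30.
Maya ∩ Diego: 09:30–10:30, 11:00–11:15, 11:30–12:30.
Windows ≥ 60 min: 09:30–10:30, 11:30–12:30.
That's 2 windows.

2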